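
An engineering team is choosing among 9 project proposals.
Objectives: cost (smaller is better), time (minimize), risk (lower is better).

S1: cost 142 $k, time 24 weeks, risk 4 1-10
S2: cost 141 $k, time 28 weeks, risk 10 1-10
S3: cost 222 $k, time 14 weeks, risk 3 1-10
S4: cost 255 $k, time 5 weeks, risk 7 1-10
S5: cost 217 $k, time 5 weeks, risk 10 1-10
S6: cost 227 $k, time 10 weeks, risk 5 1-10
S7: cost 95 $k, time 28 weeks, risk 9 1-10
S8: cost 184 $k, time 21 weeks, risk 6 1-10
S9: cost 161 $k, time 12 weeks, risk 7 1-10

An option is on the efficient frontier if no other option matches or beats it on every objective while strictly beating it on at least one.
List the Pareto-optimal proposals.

S1: not dominated.
S2: dominated by S7 (cost 95≤141, time 28≤28, risk 9≤10).
S3: not dominated (best risk).
S4: not dominated.
S5: not dominated.
S6: not dominated.
S7: not dominated (best cost).
S8: not dominated.
S9: not dominated.

S1, S3, S4, S5, S6, S7, S8, S9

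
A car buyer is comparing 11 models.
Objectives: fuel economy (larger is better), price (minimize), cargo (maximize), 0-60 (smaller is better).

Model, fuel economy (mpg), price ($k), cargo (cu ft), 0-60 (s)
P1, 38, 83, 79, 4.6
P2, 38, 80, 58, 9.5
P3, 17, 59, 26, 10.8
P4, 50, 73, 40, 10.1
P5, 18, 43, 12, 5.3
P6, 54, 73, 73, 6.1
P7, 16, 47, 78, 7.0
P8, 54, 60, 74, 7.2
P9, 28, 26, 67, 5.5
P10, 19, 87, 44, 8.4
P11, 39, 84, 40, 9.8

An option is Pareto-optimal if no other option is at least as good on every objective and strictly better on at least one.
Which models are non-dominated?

P1: not dominated (best cargo).
P2: dominated by P6 (fuel economy 54≥38, price 73≤80, cargo 73≥58, 0-60 6.1≤9.5).
P3: dominated by P9 (fuel economy 28≥17, price 26≤59, cargo 67≥26, 0-60 5.5≤10.8).
P4: dominated by P6 (fuel economy 54≥50, price 73≤73, cargo 73≥40, 0-60 6.1≤10.1).
P5: not dominated.
P6: not dominated.
P7: not dominated.
P8: not dominated.
P9: not dominated (best price).
P10: dominated by P1 (fuel economy 38≥19, price 83≤87, cargo 79≥44, 0-60 4.6≤8.4).
P11: dominated by P6 (fuel economy 54≥39, price 73≤84, cargo 73≥40, 0-60 6.1≤9.8).

P1, P5, P6, P7, P8, P9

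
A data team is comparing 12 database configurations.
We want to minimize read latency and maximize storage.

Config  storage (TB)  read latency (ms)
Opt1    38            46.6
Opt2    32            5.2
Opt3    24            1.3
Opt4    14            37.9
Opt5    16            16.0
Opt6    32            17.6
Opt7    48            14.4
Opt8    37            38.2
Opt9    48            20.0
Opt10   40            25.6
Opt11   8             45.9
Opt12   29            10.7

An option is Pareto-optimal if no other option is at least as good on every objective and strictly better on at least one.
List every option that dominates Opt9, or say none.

Opt7: storage 48≥48, read latency 14.4≤20.0 — dominates Opt9.
Others (Opt1, Opt2, Opt3, Opt4, Opt5, Opt6, Opt8, Opt10, Opt11, Opt12) are each worse than Opt9 on at least one objective.

Opt7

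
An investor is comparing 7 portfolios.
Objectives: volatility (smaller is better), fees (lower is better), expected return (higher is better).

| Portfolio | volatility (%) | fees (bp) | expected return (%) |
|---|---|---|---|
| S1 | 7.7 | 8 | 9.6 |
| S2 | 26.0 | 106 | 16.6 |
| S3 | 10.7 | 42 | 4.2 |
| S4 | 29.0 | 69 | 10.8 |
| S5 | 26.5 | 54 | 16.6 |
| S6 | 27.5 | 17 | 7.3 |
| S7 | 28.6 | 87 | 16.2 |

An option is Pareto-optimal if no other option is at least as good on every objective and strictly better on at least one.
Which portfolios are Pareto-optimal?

S1: not dominated (best volatility).
S2: not dominated.
S3: dominated by S1 (volatility 7.7≤10.7, fees 8≤42, expected return 9.6≥4.2).
S4: dominated by S5 (volatility 26.5≤29.0, fees 54≤69, expected return 16.6≥10.8).
S5: not dominated.
S6: dominated by S1 (volatility 7.7≤27.5, fees 8≤17, expected return 9.6≥7.3).
S7: dominated by S5 (volatility 26.5≤28.6, fees 54≤87, expected return 16.6≥16.2).

S1, S2, S5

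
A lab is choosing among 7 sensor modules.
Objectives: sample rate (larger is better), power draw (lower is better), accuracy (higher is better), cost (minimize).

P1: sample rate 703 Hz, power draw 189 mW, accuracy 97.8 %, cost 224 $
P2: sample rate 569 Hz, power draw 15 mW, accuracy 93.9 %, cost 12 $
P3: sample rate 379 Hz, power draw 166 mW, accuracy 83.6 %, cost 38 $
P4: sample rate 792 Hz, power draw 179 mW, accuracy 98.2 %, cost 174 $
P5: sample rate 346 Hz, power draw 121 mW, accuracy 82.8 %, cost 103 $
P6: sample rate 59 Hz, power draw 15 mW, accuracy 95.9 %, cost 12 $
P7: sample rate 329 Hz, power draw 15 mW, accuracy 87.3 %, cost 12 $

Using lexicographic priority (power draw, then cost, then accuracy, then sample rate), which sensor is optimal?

P6

First minimize power draw: best is 15, kept {P2, P6, P7}.
Then minimize cost: best is 12, kept {P2, P6, P7}.
Then maximize accuracy: best is 95.9, kept {P6}.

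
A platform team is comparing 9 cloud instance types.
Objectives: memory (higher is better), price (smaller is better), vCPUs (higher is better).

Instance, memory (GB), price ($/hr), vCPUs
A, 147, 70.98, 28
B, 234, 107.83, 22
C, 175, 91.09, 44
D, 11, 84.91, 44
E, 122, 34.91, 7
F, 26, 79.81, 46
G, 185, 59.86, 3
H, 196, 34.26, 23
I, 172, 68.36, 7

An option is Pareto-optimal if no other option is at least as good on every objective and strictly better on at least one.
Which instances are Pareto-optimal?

A, B, C, F, H

A: not dominated.
B: not dominated (best memory).
C: not dominated.
D: dominated by F (memory 26≥11, price 79.81≤84.91, vCPUs 46≥44).
E: dominated by H (memory 196≥122, price 34.26≤34.91, vCPUs 23≥7).
F: not dominated (best vCPUs).
G: dominated by H (memory 196≥185, price 34.26≤59.86, vCPUs 23≥3).
H: not dominated (best price).
I: dominated by H (memory 196≥172, price 34.26≤68.36, vCPUs 23≥7).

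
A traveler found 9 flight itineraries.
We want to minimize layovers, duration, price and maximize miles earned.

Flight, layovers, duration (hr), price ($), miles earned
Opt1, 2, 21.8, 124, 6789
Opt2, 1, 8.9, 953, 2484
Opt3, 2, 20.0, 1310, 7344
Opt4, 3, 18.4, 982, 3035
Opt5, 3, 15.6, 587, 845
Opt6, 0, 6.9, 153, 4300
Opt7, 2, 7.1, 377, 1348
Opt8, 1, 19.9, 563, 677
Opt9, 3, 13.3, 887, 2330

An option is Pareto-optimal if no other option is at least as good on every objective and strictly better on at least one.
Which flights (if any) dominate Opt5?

Opt6: layovers 0≤3, duration 6.9≤15.6, price 153≤587, miles earned 4300≥845 — dominates Opt5.
Opt7: layovers 2≤3, duration 7.1≤15.6, price 377≤587, miles earned 1348≥845 — dominates Opt5.
Others (Opt1, Opt2, Opt3, Opt4, Opt8, Opt9) are each worse than Opt5 on at least one objective.

Opt6, Opt7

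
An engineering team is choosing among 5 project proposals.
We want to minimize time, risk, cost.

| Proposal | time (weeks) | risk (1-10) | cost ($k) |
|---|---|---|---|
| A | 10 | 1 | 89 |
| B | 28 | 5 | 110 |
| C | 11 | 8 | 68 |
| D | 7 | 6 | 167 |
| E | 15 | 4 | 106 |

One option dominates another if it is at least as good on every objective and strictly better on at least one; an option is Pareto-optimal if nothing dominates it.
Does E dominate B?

E vs B: time 15≤28, risk 4≤5, cost 106≤110 — E is at least as good on every objective with at least one strict improvement.

Yes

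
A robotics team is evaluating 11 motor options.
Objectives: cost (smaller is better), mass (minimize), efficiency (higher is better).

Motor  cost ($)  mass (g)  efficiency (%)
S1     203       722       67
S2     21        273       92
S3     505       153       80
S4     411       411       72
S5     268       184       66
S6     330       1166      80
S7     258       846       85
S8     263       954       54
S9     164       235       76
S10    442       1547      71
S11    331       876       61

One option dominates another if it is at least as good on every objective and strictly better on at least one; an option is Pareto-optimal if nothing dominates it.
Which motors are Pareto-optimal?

S2, S3, S5, S9

S1: dominated by S2 (cost 21≤203, mass 273≤722, efficiency 92≥67).
S2: not dominated (best cost).
S3: not dominated (best mass).
S4: dominated by S2 (cost 21≤411, mass 273≤411, efficiency 92≥72).
S5: not dominated.
S6: dominated by S2 (cost 21≤330, mass 273≤1166, efficiency 92≥80).
S7: dominated by S2 (cost 21≤258, mass 273≤846, efficiency 92≥85).
S8: dominated by S1 (cost 203≤263, mass 722≤954, efficiency 67≥54).
S9: not dominated.
S10: dominated by S2 (cost 21≤442, mass 273≤1547, efficiency 92≥71).
S11: dominated by S1 (cost 203≤331, mass 722≤876, efficiency 67≥61).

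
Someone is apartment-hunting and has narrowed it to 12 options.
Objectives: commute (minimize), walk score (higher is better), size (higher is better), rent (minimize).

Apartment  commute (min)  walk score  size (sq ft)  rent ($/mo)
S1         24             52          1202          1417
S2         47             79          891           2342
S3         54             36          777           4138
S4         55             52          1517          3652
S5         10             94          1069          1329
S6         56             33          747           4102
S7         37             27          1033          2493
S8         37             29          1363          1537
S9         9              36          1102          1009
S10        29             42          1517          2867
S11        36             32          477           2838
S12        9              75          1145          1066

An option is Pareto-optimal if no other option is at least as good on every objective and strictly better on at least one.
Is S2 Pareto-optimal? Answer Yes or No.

S5 vs S2: commute 10≤47, walk score 94≥79, size 1069≥891, rent 1329≤2342 — S5 is at least as good on every objective and strictly better on at least one, so S5 dominates S2.

No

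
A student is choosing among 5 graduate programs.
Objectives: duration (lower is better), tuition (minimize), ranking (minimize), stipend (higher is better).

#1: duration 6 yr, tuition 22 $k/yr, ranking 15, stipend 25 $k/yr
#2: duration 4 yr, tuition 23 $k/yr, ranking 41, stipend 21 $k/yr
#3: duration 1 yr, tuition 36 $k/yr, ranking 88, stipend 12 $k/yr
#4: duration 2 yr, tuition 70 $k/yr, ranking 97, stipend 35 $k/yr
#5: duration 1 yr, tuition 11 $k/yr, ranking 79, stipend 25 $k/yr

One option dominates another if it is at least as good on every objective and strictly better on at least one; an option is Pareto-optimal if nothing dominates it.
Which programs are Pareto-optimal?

#1: not dominated (best ranking).
#2: not dominated.
#3: dominated by #5 (duration 1≤1, tuition 11≤36, ranking 79≤88, stipend 25≥12).
#4: not dominated (best stipend).
#5: not dominated (best tuition).

#1, #2, #4, #5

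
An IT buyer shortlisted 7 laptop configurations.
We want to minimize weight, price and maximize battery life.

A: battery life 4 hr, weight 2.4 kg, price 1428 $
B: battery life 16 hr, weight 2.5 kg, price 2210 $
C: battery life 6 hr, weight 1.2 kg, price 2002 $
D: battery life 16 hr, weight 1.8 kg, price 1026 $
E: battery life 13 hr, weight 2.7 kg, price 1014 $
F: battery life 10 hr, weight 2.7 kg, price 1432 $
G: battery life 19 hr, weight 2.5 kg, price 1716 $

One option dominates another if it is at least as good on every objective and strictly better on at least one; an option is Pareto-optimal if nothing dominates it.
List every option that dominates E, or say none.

A: worse on battery life (4 vs 13).
B: worse on price (2210 vs 1014).
C: worse on battery life (6 vs 13).
D: worse on price (1026 vs 1014).
F: worse on battery life (10 vs 13).
G: worse on price (1716 vs 1014).
No option dominates E.

none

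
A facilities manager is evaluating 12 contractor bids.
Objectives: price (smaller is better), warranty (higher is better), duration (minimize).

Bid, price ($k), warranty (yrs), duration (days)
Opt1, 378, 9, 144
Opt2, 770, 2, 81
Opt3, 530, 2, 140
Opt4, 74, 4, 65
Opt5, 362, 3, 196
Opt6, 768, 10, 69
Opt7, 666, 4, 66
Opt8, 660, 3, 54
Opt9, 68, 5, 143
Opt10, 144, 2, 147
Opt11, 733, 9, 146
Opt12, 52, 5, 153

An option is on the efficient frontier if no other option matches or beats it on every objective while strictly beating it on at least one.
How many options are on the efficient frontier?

Opt1: not dominated.
Opt2: dominated by Opt4 (price 74≤770, warranty 4≥2, duration 65≤81).
Opt3: dominated by Opt4 (price 74≤530, warranty 4≥2, duration 65≤140).
Opt4: not dominated.
Opt5: dominated by Opt4 (price 74≤362, warranty 4≥3, duration 65≤196).
Opt6: not dominated (best warranty).
Opt7: dominated by Opt4 (price 74≤666, warranty 4≥4, duration 65≤66).
Opt8: not dominated (best duration).
Opt9: not dominated.
Opt10: dominated by Opt4 (price 74≤144, warranty 4≥2, duration 65≤147).
Opt11: dominated by Opt1 (price 378≤733, warranty 9≥9, duration 144≤146).
Opt12: not dominated (best price).
Pareto-optimal: Opt1, Opt4, Opt6, Opt8, Opt9, Opt12 → 6.

6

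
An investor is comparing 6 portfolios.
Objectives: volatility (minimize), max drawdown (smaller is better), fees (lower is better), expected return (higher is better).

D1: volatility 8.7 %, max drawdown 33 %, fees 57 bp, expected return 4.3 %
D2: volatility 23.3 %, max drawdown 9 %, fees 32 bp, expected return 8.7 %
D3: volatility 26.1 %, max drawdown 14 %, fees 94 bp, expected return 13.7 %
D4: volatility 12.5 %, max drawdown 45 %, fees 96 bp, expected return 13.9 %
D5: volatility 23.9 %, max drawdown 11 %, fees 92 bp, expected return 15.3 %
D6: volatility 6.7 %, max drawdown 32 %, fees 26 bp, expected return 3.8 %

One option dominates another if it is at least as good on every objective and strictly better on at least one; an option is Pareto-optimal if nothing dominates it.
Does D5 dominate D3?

Yes

D5 vs D3: volatility 23.9≤26.1, max drawdown 11≤14, fees 92≤94, expected return 15.3≥13.7 — D5 is at least as good on every objective with at least one strict improvement.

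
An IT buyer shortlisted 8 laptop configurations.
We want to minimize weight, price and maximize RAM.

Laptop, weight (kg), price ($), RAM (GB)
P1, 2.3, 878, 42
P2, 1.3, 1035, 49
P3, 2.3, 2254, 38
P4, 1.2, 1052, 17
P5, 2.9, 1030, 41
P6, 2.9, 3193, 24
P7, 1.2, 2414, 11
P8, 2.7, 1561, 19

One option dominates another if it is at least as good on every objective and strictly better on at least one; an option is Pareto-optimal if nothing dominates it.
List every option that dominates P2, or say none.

none

P1: worse on weight (2.3 vs 1.3).
P3: worse on weight (2.3 vs 1.3).
P4: worse on price (1052 vs 1035).
P5: worse on weight (2.9 vs 1.3).
P6: worse on weight (2.9 vs 1.3).
P7: worse on price (2414 vs 1035).
P8: worse on weight (2.7 vs 1.3).
No option dominates P2.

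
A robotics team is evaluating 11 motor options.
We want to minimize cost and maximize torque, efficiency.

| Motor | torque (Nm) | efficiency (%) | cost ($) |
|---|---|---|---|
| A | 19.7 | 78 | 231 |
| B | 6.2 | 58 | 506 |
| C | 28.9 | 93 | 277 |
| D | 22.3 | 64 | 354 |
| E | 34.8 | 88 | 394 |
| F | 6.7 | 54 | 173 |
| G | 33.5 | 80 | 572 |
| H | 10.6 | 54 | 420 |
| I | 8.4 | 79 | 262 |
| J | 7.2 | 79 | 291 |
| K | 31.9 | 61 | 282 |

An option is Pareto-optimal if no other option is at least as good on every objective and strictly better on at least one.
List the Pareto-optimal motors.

A: not dominated.
B: dominated by A (torque 19.7≥6.2, efficiency 78≥58, cost 231≤506).
C: not dominated (best efficiency).
D: dominated by C (torque 28.9≥22.3, efficiency 93≥64, cost 277≤354).
E: not dominated (best torque).
F: not dominated (best cost).
G: dominated by E (torque 34.8≥33.5, efficiency 88≥80, cost 394≤572).
H: dominated by A (torque 19.7≥10.6, efficiency 78≥54, cost 231≤420).
I: not dominated.
J: dominated by C (torque 28.9≥7.2, efficiency 93≥79, cost 277≤291).
K: not dominated.

A, C, E, F, I, K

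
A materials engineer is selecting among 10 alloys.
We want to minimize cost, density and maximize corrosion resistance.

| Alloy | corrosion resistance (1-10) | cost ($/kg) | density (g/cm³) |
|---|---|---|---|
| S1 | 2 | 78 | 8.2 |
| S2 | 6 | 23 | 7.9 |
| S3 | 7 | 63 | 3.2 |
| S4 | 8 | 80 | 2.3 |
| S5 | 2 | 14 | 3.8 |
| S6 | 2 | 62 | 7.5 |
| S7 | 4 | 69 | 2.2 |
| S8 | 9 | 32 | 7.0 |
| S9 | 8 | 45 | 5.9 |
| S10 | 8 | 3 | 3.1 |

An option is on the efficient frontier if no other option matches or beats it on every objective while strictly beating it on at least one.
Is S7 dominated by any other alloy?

S1: worse on corrosion resistance (2 vs 4).
S2: worse on density (7.9 vs 2.2).
S3: worse on density (3.2 vs 2.2).
S4: worse on cost (80 vs 69).
S5: worse on corrosion resistance (2 vs 4).
S6: worse on corrosion resistance (2 vs 4).
S8: worse on density (7.0 vs 2.2).
S9: worse on density (5.9 vs 2.2).
S10: worse on density (3.1 vs 2.2).
No option is at least as good as S7 on every objective and strictly better on one.

No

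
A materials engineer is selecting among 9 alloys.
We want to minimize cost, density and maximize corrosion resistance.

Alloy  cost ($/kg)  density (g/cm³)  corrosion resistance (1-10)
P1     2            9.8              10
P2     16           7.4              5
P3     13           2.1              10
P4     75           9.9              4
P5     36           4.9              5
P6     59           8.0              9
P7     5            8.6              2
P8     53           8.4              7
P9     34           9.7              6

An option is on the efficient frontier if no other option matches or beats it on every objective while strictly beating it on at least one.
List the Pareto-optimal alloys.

P1: not dominated (best cost).
P2: dominated by P3 (cost 13≤16, density 2.1≤7.4, corrosion resistance 10≥5).
P3: not dominated (best density).
P4: dominated by P1 (cost 2≤75, density 9.8≤9.9, corrosion resistance 10≥4).
P5: dominated by P3 (cost 13≤36, density 2.1≤4.9, corrosion resistance 10≥5).
P6: dominated by P3 (cost 13≤59, density 2.1≤8.0, corrosion resistance 10≥9).
P7: not dominated.
P8: dominated by P3 (cost 13≤53, density 2.1≤8.4, corrosion resistance 10≥7).
P9: dominated by P3 (cost 13≤34, density 2.1≤9.7, corrosion resistance 10≥6).

P1, P3, P7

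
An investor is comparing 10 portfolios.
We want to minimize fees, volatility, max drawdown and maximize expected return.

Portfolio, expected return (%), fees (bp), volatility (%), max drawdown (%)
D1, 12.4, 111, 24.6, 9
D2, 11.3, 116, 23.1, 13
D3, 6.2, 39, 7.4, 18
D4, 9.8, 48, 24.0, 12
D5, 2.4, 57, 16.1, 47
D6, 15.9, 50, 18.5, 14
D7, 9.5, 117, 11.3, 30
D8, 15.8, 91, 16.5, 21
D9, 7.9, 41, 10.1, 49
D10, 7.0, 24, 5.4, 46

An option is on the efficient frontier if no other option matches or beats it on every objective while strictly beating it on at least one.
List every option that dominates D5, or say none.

D3, D10

D3: expected return 6.2≥2.4, fees 39≤57, volatility 7.4≤16.1, max drawdown 18≤47 — dominates D5.
D10: expected return 7.0≥2.4, fees 24≤57, volatility 5.4≤16.1, max drawdown 46≤47 — dominates D5.
Others (D1, D2, D4, D6, D7, D8, D9) are each worse than D5 on at least one objective.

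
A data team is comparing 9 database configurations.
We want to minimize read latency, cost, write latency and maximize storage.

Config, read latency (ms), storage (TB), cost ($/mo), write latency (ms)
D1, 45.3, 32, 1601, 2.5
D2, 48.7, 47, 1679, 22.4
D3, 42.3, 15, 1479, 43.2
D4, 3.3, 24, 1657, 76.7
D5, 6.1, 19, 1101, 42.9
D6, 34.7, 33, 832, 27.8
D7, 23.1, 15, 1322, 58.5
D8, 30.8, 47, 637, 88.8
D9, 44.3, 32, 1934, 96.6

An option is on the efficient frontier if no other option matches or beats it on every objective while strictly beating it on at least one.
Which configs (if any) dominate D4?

none

D1: worse on read latency (45.3 vs 3.3).
D2: worse on read latency (48.7 vs 3.3).
D3: worse on read latency (42.3 vs 3.3).
D5: worse on read latency (6.1 vs 3.3).
D6: worse on read latency (34.7 vs 3.3).
D7: worse on read latency (23.1 vs 3.3).
D8: worse on read latency (30.8 vs 3.3).
D9: worse on read latency (44.3 vs 3.3).
No option dominates D4.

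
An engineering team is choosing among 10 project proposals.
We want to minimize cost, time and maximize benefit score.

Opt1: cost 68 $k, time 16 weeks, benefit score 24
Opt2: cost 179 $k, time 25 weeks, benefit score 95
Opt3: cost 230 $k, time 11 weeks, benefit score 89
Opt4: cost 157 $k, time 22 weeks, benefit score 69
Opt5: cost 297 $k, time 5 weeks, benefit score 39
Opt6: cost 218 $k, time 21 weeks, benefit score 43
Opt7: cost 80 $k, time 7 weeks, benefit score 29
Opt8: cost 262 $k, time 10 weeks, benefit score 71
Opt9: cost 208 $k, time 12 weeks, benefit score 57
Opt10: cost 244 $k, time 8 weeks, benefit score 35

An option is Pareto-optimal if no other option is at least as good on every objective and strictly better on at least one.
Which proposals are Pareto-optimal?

Opt1, Opt2, Opt3, Opt4, Opt5, Opt7, Opt8, Opt9, Opt10

Opt1: not dominated (best cost).
Opt2: not dominated (best benefit score).
Opt3: not dominated.
Opt4: not dominated.
Opt5: not dominated (best time).
Opt6: dominated by Opt9 (cost 208≤218, time 12≤21, benefit score 57≥43).
Opt7: not dominated.
Opt8: not dominated.
Opt9: not dominated.
Opt10: not dominated.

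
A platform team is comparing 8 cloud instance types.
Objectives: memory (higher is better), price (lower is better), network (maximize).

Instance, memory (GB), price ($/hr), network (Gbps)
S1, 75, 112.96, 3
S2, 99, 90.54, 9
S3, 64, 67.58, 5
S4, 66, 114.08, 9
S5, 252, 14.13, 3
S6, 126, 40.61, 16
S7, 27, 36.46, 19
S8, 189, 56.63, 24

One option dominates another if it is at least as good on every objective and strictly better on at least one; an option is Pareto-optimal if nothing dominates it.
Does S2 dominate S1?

S2 vs S1: memory 99≥75, price 90.54≤112.96, network 9≥3 — S2 is at least as good on every objective with at least one strict improvement.

Yes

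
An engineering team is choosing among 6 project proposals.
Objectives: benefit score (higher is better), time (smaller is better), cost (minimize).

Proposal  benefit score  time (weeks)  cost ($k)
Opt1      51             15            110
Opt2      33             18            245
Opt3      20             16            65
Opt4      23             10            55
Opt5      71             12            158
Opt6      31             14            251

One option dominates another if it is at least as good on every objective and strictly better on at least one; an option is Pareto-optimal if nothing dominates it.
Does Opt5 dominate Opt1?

Opt5 vs Opt1: Opt5 is worse on cost (158 vs 110), so it does not dominate Opt1.

No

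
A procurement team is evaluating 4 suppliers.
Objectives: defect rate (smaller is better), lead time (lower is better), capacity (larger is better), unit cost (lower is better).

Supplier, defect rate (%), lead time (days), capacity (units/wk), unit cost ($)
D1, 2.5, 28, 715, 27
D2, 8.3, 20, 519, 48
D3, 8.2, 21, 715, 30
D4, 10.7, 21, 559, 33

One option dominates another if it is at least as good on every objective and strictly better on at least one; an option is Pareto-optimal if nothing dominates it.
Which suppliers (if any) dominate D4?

D3: defect rate 8.2≤10.7, lead time 21≤21, capacity 715≥559, unit cost 30≤33 — dominates D4.
Others (D1, D2) are each worse than D4 on at least one objective.

D3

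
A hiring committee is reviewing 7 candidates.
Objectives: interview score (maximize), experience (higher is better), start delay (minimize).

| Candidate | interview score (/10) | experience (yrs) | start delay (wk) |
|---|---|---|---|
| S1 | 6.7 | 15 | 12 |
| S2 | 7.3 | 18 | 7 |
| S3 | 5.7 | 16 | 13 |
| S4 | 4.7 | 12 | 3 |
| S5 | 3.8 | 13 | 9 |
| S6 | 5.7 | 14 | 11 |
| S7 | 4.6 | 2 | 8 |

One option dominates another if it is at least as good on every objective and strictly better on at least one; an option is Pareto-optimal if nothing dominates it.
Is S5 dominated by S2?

S2 vs S5: interview score 7.3≥3.8, experience 18≥13, start delay 7≤9 — S2 is at least as good on every objective with at least one strict improvement.

Yes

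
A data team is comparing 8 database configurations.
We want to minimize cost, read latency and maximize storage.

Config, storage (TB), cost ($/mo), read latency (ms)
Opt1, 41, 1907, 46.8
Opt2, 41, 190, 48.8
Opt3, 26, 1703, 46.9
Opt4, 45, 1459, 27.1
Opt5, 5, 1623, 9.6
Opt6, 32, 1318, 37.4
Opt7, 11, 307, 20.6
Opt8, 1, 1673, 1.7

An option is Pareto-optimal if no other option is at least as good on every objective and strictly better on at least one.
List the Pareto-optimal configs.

Opt1: dominated by Opt4 (storage 45≥41, cost 1459≤1907, read latency 27.1≤46.8).
Opt2: not dominated (best cost).
Opt3: dominated by Opt4 (storage 45≥26, cost 1459≤1703, read latency 27.1≤46.9).
Opt4: not dominated (best storage).
Opt5: not dominated.
Opt6: not dominated.
Opt7: not dominated.
Opt8: not dominated (best read latency).

Opt2, Opt4, Opt5, Opt6, Opt7, Opt8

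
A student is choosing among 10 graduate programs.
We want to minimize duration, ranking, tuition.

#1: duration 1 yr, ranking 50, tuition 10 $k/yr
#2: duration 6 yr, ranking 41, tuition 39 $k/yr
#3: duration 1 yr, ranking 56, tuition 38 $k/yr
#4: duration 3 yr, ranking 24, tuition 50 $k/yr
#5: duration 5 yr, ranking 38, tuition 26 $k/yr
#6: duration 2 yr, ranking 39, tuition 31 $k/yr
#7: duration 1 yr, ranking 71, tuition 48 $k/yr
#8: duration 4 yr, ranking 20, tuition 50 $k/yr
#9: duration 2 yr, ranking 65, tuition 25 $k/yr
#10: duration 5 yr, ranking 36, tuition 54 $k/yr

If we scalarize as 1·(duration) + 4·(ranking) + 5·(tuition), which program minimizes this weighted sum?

#1: 1·1 + 4·50 + 5·10 = 251
#2: 1·6 + 4·41 + 5·39 = 365
#3: 1·1 + 4·56 + 5·38 = 415
#4: 1·3 + 4·24 + 5·50 = 349
#5: 1·5 + 4·38 + 5·26 = 287
#6: 1·2 + 4·39 + 5·31 = 313
#7: 1·1 + 4·71 + 5·48 = 525
#8: 1·4 + 4·20 + 5·50 = 334
#9: 1·2 + 4·65 + 5·25 = 387
#10: 1·5 + 4·36 + 5·54 = 419
Lowest: #1 at 251.

#1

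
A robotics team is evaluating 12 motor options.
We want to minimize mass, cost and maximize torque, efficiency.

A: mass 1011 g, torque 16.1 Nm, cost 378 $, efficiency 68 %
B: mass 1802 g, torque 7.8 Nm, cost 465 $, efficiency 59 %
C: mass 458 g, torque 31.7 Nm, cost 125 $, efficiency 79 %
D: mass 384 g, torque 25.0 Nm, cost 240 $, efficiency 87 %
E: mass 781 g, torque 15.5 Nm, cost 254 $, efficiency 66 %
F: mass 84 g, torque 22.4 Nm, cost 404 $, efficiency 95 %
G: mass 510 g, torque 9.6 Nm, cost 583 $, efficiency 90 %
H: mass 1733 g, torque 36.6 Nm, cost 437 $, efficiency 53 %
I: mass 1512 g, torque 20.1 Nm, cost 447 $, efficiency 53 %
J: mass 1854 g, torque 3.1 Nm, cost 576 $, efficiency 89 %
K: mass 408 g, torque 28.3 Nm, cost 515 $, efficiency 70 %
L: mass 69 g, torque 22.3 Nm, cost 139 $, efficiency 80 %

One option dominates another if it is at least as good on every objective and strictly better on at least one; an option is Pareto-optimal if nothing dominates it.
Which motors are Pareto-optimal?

A: dominated by C (mass 458≤1011, torque 31.7≥16.1, cost 125≤378, efficiency 79≥68).
B: dominated by A (mass 1011≤1802, torque 16.1≥7.8, cost 378≤465, efficiency 68≥59).
C: not dominated (best cost).
D: not dominated.
E: dominated by C (mass 458≤781, torque 31.7≥15.5, cost 125≤254, efficiency 79≥66).
F: not dominated (best efficiency).
G: dominated by F (mass 84≤510, torque 22.4≥9.6, cost 404≤583, efficiency 95≥90).
H: not dominated (best torque).
I: dominated by C (mass 458≤1512, torque 31.7≥20.1, cost 125≤447, efficiency 79≥53).
J: dominated by F (mass 84≤1854, torque 22.4≥3.1, cost 404≤576, efficiency 95≥89).
K: not dominated.
L: not dominated (best mass).

C, D, F, H, K, L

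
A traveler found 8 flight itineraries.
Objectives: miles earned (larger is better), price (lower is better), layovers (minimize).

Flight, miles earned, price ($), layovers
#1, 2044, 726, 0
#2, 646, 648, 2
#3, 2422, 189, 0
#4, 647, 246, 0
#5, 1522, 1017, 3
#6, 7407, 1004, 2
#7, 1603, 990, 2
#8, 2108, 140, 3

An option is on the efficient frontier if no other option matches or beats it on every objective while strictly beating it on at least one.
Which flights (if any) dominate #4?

#3

#3: miles earned 2422≥647, price 189≤246, layovers 0≤0 — dominates #4.
Others (#1, #2, #5, #6, #7, #8) are each worse than #4 on at least one objective.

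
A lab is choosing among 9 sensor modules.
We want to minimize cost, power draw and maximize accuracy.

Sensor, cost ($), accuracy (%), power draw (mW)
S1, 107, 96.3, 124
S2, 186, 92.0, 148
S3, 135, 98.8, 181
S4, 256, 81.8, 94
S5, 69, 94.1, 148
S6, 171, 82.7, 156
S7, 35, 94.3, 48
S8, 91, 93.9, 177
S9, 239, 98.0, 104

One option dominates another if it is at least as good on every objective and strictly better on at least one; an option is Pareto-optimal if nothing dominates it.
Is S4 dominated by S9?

No

S9 vs S4: S9 is worse on power draw (104 vs 94), so it does not dominate S4.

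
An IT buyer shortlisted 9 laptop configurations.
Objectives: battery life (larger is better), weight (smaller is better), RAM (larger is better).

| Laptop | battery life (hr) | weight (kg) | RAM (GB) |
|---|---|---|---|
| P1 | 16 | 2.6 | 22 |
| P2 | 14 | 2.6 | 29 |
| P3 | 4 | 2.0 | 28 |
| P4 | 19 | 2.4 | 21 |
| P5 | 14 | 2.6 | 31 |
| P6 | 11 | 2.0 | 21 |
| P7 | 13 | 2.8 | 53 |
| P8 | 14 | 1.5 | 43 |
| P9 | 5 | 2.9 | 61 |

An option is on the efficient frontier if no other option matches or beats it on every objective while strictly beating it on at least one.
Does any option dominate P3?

Yes

P8 vs P3: battery life 14≥4, weight 1.5≤2.0, RAM 43≥28 — P8 is at least as good on every objective and strictly better on at least one, so P8 dominates P3.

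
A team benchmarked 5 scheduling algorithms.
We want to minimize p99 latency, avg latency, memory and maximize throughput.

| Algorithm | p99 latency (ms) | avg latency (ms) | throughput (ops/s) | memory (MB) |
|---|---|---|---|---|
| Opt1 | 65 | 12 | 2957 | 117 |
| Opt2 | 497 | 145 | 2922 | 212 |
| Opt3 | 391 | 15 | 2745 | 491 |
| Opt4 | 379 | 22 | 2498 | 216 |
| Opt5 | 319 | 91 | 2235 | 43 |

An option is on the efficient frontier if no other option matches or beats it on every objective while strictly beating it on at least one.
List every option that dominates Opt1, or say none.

Opt2: worse on p99 latency (497 vs 65).
Opt3: worse on p99 latency (391 vs 65).
Opt4: worse on p99 latency (379 vs 65).
Opt5: worse on p99 latency (319 vs 65).
No option dominates Opt1.

none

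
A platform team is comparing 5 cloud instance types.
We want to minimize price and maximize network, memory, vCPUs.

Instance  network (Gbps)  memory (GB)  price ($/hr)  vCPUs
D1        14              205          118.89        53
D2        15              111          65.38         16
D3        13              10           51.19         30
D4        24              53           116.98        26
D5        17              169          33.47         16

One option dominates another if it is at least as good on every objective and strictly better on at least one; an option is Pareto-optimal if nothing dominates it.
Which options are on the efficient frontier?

D1, D3, D4, D5

D1: not dominated (best memory).
D2: dominated by D5 (network 17≥15, memory 169≥111, price 33.47≤65.38, vCPUs 16≥16).
D3: not dominated.
D4: not dominated (best network).
D5: not dominated (best price).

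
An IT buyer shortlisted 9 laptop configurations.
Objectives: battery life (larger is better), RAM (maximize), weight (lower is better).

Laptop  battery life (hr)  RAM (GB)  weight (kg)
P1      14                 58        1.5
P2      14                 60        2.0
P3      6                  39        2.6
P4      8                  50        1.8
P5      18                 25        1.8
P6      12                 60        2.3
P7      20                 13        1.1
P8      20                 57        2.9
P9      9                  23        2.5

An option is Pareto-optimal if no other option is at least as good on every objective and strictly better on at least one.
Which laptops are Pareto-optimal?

P1, P2, P5, P7, P8

P1: not dominated.
P2: not dominated.
P3: dominated by P1 (battery life 14≥6, RAM 58≥39, weight 1.5≤2.6).
P4: dominated by P1 (battery life 14≥8, RAM 58≥50, weight 1.5≤1.8).
P5: not dominated.
P6: dominated by P2 (battery life 14≥12, RAM 60≥60, weight 2.0≤2.3).
P7: not dominated (best weight).
P8: not dominated.
P9: dominated by P1 (battery life 14≥9, RAM 58≥23, weight 1.5≤2.5).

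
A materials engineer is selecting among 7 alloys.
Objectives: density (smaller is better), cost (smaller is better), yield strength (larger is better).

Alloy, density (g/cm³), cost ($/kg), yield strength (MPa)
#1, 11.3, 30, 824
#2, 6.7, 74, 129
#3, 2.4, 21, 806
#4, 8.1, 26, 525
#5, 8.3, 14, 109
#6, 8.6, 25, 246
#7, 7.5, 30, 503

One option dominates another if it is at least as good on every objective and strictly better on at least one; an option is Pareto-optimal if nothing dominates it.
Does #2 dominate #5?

No

#2 vs #5: #2 is worse on cost (74 vs 14), so it does not dominate #5.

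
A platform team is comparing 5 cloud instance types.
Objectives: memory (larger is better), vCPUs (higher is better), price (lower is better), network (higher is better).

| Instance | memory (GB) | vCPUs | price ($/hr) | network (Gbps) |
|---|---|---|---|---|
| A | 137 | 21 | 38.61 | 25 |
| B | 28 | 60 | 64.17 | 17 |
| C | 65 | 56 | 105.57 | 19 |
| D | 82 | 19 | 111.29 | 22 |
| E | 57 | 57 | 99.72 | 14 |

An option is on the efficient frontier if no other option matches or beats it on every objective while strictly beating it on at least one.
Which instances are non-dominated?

A, B, C, E

A: not dominated (best memory).
B: not dominated (best vCPUs).
C: not dominated.
D: dominated by A (memory 137≥82, vCPUs 21≥19, price 38.61≤111.29, network 25≥22).
E: not dominated.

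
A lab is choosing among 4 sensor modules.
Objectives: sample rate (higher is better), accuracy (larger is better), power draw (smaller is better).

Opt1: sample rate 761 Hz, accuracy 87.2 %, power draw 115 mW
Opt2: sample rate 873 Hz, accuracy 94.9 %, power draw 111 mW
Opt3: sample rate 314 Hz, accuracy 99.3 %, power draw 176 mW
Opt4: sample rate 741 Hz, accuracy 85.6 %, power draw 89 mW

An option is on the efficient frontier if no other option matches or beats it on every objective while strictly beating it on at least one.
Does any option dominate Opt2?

Opt1: worse on sample rate (761 vs 873).
Opt3: worse on sample rate (314 vs 873).
Opt4: worse on sample rate (741 vs 873).
No option is at least as good as Opt2 on every objective and strictly better on one.

No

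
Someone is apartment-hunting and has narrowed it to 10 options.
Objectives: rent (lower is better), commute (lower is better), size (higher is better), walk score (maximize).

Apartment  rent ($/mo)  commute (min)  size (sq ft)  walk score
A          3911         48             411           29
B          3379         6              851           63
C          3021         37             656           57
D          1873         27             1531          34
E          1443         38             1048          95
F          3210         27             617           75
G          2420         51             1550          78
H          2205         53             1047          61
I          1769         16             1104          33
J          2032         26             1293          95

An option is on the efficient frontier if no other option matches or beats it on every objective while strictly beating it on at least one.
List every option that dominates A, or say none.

B: rent 3379≤3911, commute 6≤48, size 851≥411, walk score 63≥29 — dominates A.
C: rent 3021≤3911, commute 37≤48, size 656≥411, walk score 57≥29 — dominates A.
D: rent 1873≤3911, commute 27≤48, size 1531≥411, walk score 34≥29 — dominates A.
E: rent 1443≤3911, commute 38≤48, size 1048≥411, walk score 95≥29 — dominates A.
F: rent 3210≤3911, commute 27≤48, size 617≥411, walk score 75≥29 — dominates A.
I: rent 1769≤3911, commute 16≤48, size 1104≥411, walk score 33≥29 — dominates A.
J: rent 2032≤3911, commute 26≤48, size 1293≥411, walk score 95≥29 — dominates A.
Others (G, H) are each worse than A on at least one objective.

B, C, D, E, F, I, J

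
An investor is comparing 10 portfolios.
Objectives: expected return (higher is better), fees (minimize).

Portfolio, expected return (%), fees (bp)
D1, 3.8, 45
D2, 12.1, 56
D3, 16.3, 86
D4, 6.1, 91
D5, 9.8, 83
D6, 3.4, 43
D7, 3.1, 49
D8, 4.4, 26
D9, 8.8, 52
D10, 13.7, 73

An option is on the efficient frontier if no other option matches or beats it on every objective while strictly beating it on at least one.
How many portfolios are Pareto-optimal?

5

D1: dominated by D8 (expected return 4.4≥3.8, fees 26≤45).
D2: not dominated.
D3: not dominated (best expected return).
D4: dominated by D2 (expected return 12.1≥6.1, fees 56≤91).
D5: dominated by D2 (expected return 12.1≥9.8, fees 56≤83).
D6: dominated by D8 (expected return 4.4≥3.4, fees 26≤43).
D7: dominated by D1 (expected return 3.8≥3.1, fees 45≤49).
D8: not dominated (best fees).
D9: not dominated.
D10: not dominated.
Pareto-optimal: D2, D3, D8, D9, D10 → 5.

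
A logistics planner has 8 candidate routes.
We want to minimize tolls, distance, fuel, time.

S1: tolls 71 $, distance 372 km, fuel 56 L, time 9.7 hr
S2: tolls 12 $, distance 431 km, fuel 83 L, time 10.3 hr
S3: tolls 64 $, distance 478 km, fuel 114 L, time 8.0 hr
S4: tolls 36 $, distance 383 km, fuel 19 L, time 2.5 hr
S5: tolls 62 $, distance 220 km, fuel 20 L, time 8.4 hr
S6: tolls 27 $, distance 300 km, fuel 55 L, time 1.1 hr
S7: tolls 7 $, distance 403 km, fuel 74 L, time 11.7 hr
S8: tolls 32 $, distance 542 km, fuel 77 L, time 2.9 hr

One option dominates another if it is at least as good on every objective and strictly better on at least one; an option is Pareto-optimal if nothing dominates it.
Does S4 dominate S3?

S4 vs S3: tolls 36≤64, distance 383≤478, fuel 19≤114, time 2.5≤8.0 — S4 is at least as good on every objective with at least one strict improvement.

Yes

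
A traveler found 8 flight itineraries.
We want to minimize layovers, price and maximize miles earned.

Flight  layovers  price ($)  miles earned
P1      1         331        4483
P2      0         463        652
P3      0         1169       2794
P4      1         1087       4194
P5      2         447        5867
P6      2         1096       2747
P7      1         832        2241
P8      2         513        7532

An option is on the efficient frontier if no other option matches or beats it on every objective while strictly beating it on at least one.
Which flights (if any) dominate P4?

P1

P1: layovers 1≤1, price 331≤1087, miles earned 4483≥4194 — dominates P4.
Others (P2, P3, P5, P6, P7, P8) are each worse than P4 on at least one objective.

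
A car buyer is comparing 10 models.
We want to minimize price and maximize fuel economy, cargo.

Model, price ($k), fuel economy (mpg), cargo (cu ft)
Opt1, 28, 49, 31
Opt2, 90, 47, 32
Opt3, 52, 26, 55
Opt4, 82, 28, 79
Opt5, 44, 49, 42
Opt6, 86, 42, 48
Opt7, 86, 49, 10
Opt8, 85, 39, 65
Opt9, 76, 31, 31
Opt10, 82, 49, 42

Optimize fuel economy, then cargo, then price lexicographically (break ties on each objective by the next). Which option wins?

First maximize fuel economy: best is 49, kept {Opt1, Opt5, Opt7, Opt10}.
Then maximize cargo: best is 42, kept {Opt5, Opt10}.
Then minimize price: best is 44, kept {Opt5}.

Opt5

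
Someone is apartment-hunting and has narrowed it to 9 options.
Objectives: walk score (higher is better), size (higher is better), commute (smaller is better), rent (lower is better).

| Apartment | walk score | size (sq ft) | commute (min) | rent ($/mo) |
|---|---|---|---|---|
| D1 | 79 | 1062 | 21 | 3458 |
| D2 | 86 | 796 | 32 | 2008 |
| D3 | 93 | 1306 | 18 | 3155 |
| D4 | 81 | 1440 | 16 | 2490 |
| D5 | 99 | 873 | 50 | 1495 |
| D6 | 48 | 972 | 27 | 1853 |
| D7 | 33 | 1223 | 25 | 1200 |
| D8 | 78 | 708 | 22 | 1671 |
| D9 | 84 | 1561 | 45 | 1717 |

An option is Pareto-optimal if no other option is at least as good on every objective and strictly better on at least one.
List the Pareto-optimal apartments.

D1: dominated by D3 (walk score 93≥79, size 1306≥1062, commute 18≤21, rent 3155≤3458).
D2: not dominated.
D3: not dominated.
D4: not dominated (best commute).
D5: not dominated (best walk score).
D6: not dominated.
D7: not dominated (best rent).
D8: not dominated.
D9: not dominated (best size).

D2, D3, D4, D5, D6, D7, D8, D9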